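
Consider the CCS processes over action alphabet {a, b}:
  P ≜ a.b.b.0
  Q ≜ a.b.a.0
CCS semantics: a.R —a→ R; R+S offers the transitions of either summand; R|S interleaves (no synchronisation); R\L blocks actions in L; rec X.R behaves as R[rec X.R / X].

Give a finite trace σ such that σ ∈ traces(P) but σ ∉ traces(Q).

abb

LTS(P): 4 reachable states
  m0 = a.b.b.0 ⊢ —a→ m1
  m1 = b.b.0 ⊢ —b→ m2
  m2 = b.0 ⊢ —b→ m3
  m3 = 0 ⊢ ∅
LTS(Q): 4 reachable states
  n0 = a.b.a.0 ⊢ —a→ n1
  n1 = b.a.0 ⊢ —b→ n2
  n2 = a.0 ⊢ —a→ n3
  n3 = 0 ⊢ ∅
Executing abb from P (initial set {m0}):
  [1] a ⇒ {m1}
  [2] b ⇒ {m2}
  [3] b ⇒ {m3}
  — P admits the full trace.
Executing abb from Q (initial set {n0}):
  [1] a ⇒ {n1}
  [2] b ⇒ {n2}
  [3] b ⇒ ∅ (Q stuck)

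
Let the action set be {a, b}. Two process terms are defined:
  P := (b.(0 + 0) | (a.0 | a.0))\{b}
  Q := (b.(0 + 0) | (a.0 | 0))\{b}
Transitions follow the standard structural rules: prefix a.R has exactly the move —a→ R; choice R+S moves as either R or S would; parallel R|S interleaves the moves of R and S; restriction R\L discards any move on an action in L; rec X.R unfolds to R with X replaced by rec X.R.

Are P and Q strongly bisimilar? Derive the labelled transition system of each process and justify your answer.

not bisimilar

LTS(P): 4 reachable states
  m0 = (b.(0 + 0) | (a.0 | a.0))\{b} has moves -a-> m1, -a-> m2
  m1 = (b.(0 + 0) | (0 | a.0))\{b} has moves -a-> m3
  m2 = (b.(0 + 0) | (a.0 | 0))\{b} has moves -a-> m3
  m3 = (b.(0 + 0) | (0 | 0))\{b} has moves stopped
LTS(Q): 2 reachable states
  n0 = (b.(0 + 0) | (a.0 | 0))\{b} has moves -a-> n1
  n1 = (b.(0 + 0) | (0 | 0))\{b} has moves stopped
Bisimilarity quotient blocks:
  B0 = {m0}
  B1 = {m1, m2, n0}
  B2 = {m3, n1}
m0 ∈ B0, n0 ∈ B1 → different blocks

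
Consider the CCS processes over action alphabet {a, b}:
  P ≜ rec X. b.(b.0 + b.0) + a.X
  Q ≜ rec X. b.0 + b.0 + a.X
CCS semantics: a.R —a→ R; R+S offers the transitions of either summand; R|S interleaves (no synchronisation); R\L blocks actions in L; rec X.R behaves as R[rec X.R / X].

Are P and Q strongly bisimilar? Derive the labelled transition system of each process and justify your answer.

P's transition system — 3 states:
  p0 = rec X. b.(b.0 + b.0) + a.X ⊢ -a-> p0, -b-> p1
  p1 = b.0 + b.0 ⊢ -b-> p2
  p2 = 0 ⊢ stopped
Q's transition system — 2 states:
  q0 = rec X. b.0 + b.0 + a.X ⊢ -a-> q0, -b-> q1
  q1 = 0 ⊢ stopped
Coarsest stable partition (strong bisimilarity classes):
  B0 = {p0}
  B1 = {p1}
  B2 = {p2, q1}
  B3 = {q0}
p0 ∈ B0, q0 ∈ B3 → different blocks

NO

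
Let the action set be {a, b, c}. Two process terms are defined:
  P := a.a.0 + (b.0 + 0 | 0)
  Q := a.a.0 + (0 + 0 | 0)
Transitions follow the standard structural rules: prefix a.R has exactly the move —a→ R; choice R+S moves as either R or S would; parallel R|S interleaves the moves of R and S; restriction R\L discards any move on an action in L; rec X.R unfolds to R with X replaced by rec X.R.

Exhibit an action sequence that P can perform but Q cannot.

b

LTS(P): 3 reachable states
  p0 = a.a.0 + (b.0 + 0 | 0) ⊢ -a-> p1, -b-> p2
  p1 = a.0 ⊢ -a-> p2
  p2 = 0 ⊢ deadlocked
LTS(Q): 3 reachable states
  q0 = a.a.0 + (0 + 0 | 0) ⊢ -a-> q1
  q1 = a.0 ⊢ -a-> q2
  q2 = 0 ⊢ deadlocked
Run σ = ⟨b⟩ on P: start {p0}
  step 1 (b): {p2}
  P completes σ.
Run σ = ⟨b⟩ on Q: start {q0}
  step 1 (b): ∅ (Q stuck)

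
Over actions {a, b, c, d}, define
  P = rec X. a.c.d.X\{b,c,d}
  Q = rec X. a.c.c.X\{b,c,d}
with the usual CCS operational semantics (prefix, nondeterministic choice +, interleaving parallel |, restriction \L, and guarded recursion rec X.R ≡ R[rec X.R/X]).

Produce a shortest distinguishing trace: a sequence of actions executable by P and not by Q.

Reachable graph of P (5 states):
  m0 = rec X. a.c.d.X\{b,c,d} | --a--▸ m1
  m1 = c.d.(rec X. a.c.d.X\{b,c,d})\{b,c,d} | --c--▸ m2
  m2 = d.(rec X. a.c.d.X\{b,c,d})\{b,c,d} | --d--▸ m3
  m3 = (rec X. a.c.d.X\{b,c,d})\{b,c,d} | --a--▸ m4
  m4 = (c.d.(rec X. a.c.d.X\{b,c,d})\{b,c,d})\{b,c,d} | deadlocked
Reachable graph of Q (5 states):
  n0 = rec X. a.c.c.X\{b,c,d} | --a--▸ n1
  n1 = c.c.(rec X. a.c.c.X\{b,c,d})\{b,c,d} | --c--▸ n2
  n2 = c.(rec X. a.c.c.X\{b,c,d})\{b,c,d} | --c--▸ n3
  n3 = (rec X. a.c.c.X\{b,c,d})\{b,c,d} | --a--▸ n4
  n4 = (c.c.(rec X. a.c.c.X\{b,c,d})\{b,c,d})\{b,c,d} | deadlocked
Trace ⟨acd⟩ through P, begin at {m0}:
  step 1 (a): {m1}
  step 2 (c): {m2}
  step 3 (d): {m3}
  ✓ P
Trace ⟨acd⟩ through Q, begin at {n0}:
  step 1 (a): {n1}
  step 2 (c): {n2}
  step 3 (d): ∅ (Q stuck)

acd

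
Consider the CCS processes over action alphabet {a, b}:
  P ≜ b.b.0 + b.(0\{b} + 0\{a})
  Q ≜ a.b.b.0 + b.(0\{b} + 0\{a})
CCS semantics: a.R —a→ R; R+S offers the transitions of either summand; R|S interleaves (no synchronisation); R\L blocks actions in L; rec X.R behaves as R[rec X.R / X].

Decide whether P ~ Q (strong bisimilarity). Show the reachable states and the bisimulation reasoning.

P's transition system — 4 states:
  m0 = b.b.0 + b.(0\{b} + 0\{a}) :: =b=> m1, =b=> m2
  m1 = 0\{b} + 0\{a} :: stopped
  m2 = b.0 :: =b=> m3
  m3 = 0 :: stopped
Q's transition system — 5 states:
  n0 = a.b.b.0 + b.(0\{b} + 0\{a}) :: =a=> n1, =b=> n2
  n1 = b.b.0 :: =b=> n3
  n2 = 0\{b} + 0\{a} :: stopped
  n3 = b.0 :: =b=> n4
  n4 = 0 :: stopped
Partition-refinement fixed point:
  B0 = {m0}
  B1 = {m1, m3, n2, n4}
  B2 = {m2, n3}
  B3 = {n0}
  B4 = {n1}
m0 ∈ B0, n0 ∈ B3 → different blocks

not bisimilar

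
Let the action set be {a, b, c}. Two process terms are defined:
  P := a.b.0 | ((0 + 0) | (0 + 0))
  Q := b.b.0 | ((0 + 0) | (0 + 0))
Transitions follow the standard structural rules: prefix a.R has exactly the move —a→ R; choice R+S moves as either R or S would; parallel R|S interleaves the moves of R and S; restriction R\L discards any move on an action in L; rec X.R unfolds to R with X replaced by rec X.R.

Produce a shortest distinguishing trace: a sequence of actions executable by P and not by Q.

Reachable graph of P (3 states):
  p0 = a.b.0 | ((0 + 0) | (0 + 0)) has moves =a=> p1
  p1 = b.0 | ((0 + 0) | (0 + 0)) has moves =b=> p2
  p2 = 0 | ((0 + 0) | (0 + 0)) has moves stopped
Reachable graph of Q (3 states):
  q0 = b.b.0 | ((0 + 0) | (0 + 0)) has moves =b=> q1
  q1 = b.0 | ((0 + 0) | (0 + 0)) has moves =b=> q2
  q2 = 0 | ((0 + 0) | (0 + 0)) has moves stopped
Trace ⟨a⟩ through P, begin at {p0}:
  [1] a ⇒ {p1}
  ✓ P
Trace ⟨a⟩ through Q, begin at {q0}:
  [1] a ⇒ no successor for Q

a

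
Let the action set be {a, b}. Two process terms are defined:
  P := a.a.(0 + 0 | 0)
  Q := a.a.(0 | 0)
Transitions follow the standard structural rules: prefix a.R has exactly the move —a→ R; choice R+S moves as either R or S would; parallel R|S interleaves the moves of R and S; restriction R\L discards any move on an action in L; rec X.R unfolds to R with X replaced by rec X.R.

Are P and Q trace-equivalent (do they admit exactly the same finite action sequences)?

P's transition system — 3 states:
  s0 = a.a.(0 + 0 | 0) | —a→ s1
  s1 = a.(0 + 0 | 0) | —a→ s2
  s2 = 0 + 0 | 0 | deadlocked
Q's transition system — 3 states:
  t0 = a.a.(0 | 0) | —a→ t1
  t1 = a.(0 | 0) | —a→ t2
  t2 = 0 | 0 | deadlocked
Partition-refinement fixed point:
  B0 = {s0, t0}
  B1 = {s1, t1}
  B2 = {s2, t2}
s0 ∈ B0, t0 ∈ B0 → same block
Bisimilar ⇒ trace-equivalent.

trace-equivalent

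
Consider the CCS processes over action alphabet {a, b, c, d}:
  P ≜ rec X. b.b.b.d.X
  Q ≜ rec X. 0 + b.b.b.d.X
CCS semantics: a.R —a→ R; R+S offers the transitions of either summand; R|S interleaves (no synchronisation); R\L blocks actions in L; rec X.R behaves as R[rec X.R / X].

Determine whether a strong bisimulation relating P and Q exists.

LTS(P): 4 reachable states
  p0 = rec X. b.b.b.d.X has moves -b-> p1
  p1 = b.b.d.(rec X. b.b.b.d.X) has moves -b-> p2
  p2 = b.d.(rec X. b.b.b.d.X) has moves -b-> p3
  p3 = d.(rec X. b.b.b.d.X) has moves -d-> p0
LTS(Q): 4 reachable states
  q0 = rec X. 0 + b.b.b.d.X has moves -b-> q1
  q1 = b.b.d.(rec X. 0 + b.b.b.d.X) has moves -b-> q2
  q2 = b.d.(rec X. 0 + b.b.b.d.X) has moves -b-> q3
  q3 = d.(rec X. 0 + b.b.b.d.X) has moves -d-> q0
Bisimilarity quotient blocks:
  B0 = {p0, q0}
  B1 = {p1, q1}
  B2 = {p2, q2}
  B3 = {p3, q3}
p0 ∈ B0, q0 ∈ B0 → same block

P ~ Q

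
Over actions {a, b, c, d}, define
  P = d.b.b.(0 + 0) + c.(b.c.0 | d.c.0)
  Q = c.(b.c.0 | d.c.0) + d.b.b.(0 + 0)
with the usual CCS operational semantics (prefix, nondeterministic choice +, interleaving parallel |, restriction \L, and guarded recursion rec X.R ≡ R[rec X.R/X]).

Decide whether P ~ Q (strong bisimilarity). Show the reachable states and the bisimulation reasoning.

LTS(P): 13 reachable states
  s0 = d.b.b.(0 + 0) + c.(b.c.0 | d.c.0) has moves -c-> s1, -d-> s2
  s1 = b.c.0 | d.c.0 has moves -b-> s3, -d-> s4
  s2 = b.b.(0 + 0) has moves -b-> s5
  s3 = c.0 | d.c.0 has moves -c-> s6, -d-> s7
  s4 = b.c.0 | c.0 has moves -b-> s7, -c-> s8
  s5 = b.(0 + 0) has moves -b-> s9
  s6 = 0 | d.c.0 has moves -d-> s10
  s7 = c.0 | c.0 has moves -c-> s10, -c-> s11
  s8 = b.c.0 | 0 has moves -b-> s11
  s9 = 0 + 0 has moves ·
  s10 = 0 | c.0 has moves -c-> s12
  s11 = c.0 | 0 has moves -c-> s12
  s12 = 0 | 0 has moves ·
LTS(Q): 13 reachable states
  t0 = c.(b.c.0 | d.c.0) + d.b.b.(0 + 0) has moves -c-> t1, -d-> t2
  t1 = b.c.0 | d.c.0 has moves -b-> t3, -d-> t4
  t2 = b.b.(0 + 0) has moves -b-> t5
  t3 = c.0 | d.c.0 has moves -c-> t6, -d-> t7
  t4 = b.c.0 | c.0 has moves -b-> t7, -c-> t8
  t5 = b.(0 + 0) has moves -b-> t9
  t6 = 0 | d.c.0 has moves -d-> t10
  t7 = c.0 | c.0 has moves -c-> t10, -c-> t11
  t8 = b.c.0 | 0 has moves -b-> t11
  t9 = 0 + 0 has moves ·
  t10 = 0 | c.0 has moves -c-> t12
  t11 = c.0 | 0 has moves -c-> t12
  t12 = 0 | 0 has moves ·
Bisimilarity quotient blocks:
  B0 = {s0, t0}
  B1 = {s1, t1}
  B2 = {s3, t3}
  B3 = {s6, t6}
  B4 = {s10, s11, t10, t11}
  B5 = {s12, s9, t12, t9}
  B6 = {s7, t7}
  B7 = {s4, t4}
  B8 = {s8, t8}
  B9 = {s2, t2}
  B10 = {s5, t5}
s0 ∈ B0, t0 ∈ B0 → same block

P ~ Q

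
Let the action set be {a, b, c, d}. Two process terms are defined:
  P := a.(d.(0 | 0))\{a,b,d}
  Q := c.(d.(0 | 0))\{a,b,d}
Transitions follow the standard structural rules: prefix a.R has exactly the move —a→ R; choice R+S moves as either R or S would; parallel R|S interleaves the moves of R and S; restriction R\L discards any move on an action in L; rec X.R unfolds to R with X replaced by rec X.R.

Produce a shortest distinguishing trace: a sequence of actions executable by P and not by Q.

a

P's transition system — 2 states:
  m0 = a.(d.(0 | 0))\{a,b,d} :: --a--▸ m1
  m1 = (d.(0 | 0))\{a,b,d} :: deadlocked
Q's transition system — 2 states:
  n0 = c.(d.(0 | 0))\{a,b,d} :: --c--▸ n1
  n1 = (d.(0 | 0))\{a,b,d} :: deadlocked
Run σ = ⟨a⟩ on P: start {m0}
  after a @ step 1: {m1}
  P completes σ.
Run σ = ⟨a⟩ on Q: start {n0}
  after a @ step 1: ∅  — Q cannot continue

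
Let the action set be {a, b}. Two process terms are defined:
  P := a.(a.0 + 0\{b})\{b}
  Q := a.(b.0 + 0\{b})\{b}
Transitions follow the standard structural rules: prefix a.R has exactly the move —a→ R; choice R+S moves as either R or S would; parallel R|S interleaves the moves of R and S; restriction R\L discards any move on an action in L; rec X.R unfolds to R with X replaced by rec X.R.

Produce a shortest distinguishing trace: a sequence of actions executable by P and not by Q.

LTS(P): 3 reachable states
  p0 = a.(a.0 + 0\{b})\{b} has moves —a→ p1
  p1 = (a.0 + 0\{b})\{b} has moves —a→ p2
  p2 = 0\{b} has moves ∅
LTS(Q): 2 reachable states
  q0 = a.(b.0 + 0\{b})\{b} has moves —a→ q1
  q1 = (b.0 + 0\{b})\{b} has moves ∅
Trace ⟨aa⟩ through P, begin at {p0}:
  step 1 (a): {p1}
  step 2 (a): {p2}
  ✓ P
Trace ⟨aa⟩ through Q, begin at {q0}:
  step 1 (a): {q1}
  step 2 (a): ∅ (Q stuck)

aa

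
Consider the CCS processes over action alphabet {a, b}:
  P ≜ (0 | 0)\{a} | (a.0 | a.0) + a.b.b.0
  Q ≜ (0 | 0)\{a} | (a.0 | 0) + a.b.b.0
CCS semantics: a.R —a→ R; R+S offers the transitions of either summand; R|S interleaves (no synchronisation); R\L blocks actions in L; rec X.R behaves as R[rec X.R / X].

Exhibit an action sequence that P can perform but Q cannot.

P's transition system — 7 states:
  p0 = (0 | 0)\{a} | (a.0 | a.0) + a.b.b.0 ⊢ -a-> p1, -a-> p2, -a-> p3
  p1 = (0 | 0)\{a} | (0 | a.0) ⊢ -a-> p4
  p2 = (0 | 0)\{a} | (a.0 | 0) ⊢ -a-> p4
  p3 = b.b.0 ⊢ -b-> p5
  p4 = (0 | 0)\{a} | (0 | 0) ⊢ deadlocked
  p5 = b.0 ⊢ -b-> p6
  p6 = 0 ⊢ deadlocked
Q's transition system — 5 states:
  q0 = (0 | 0)\{a} | (a.0 | 0) + a.b.b.0 ⊢ -a-> q1, -a-> q2
  q1 = (0 | 0)\{a} | (0 | 0) ⊢ deadlocked
  q2 = b.b.0 ⊢ -b-> q3
  q3 = b.0 ⊢ -b-> q4
  q4 = 0 ⊢ deadlocked
Run σ = ⟨aa⟩ on P: start {p0}
  [1] a ⇒ {p1, p2, p3}
  [2] a ⇒ {p4}
  P completes σ.
Run σ = ⟨aa⟩ on Q: start {q0}
  [1] a ⇒ {q1, q2}
  [2] a ⇒ no successor for Q

aa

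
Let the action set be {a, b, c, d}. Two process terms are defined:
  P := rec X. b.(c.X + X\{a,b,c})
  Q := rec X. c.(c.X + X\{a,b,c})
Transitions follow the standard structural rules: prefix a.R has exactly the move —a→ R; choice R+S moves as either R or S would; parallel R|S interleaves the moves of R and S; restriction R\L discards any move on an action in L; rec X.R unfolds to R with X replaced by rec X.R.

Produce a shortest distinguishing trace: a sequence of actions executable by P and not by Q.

Reachable graph of P (2 states):
  s0 = rec X. b.(c.X + X\{a,b,c}) | ··b··> s1
  s1 = c.(rec X. b.(c.X + X\{a,b,c})) + (rec X. b.(c.X + X\{a,b,c}))\{a,b,c} | ··c··> s0
Reachable graph of Q (2 states):
  t0 = rec X. c.(c.X + X\{a,b,c}) | ··c··> t1
  t1 = c.(rec X. c.(c.X + X\{a,b,c})) + (rec X. c.(c.X + X\{a,b,c}))\{a,b,c} | ··c··> t0
Run σ = ⟨b⟩ on P: start {s0}
  step 1 (b): {s1}
  P completes σ.
Run σ = ⟨b⟩ on Q: start {t0}
  step 1 (b): ∅  — Q cannot continue

b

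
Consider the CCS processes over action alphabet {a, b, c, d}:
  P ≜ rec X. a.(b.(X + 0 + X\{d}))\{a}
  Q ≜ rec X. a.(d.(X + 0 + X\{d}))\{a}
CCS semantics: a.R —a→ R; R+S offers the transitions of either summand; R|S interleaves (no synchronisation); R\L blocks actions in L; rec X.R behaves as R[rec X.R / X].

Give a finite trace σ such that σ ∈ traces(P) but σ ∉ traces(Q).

ab

Reachable graph of P (3 states):
  m0 = rec X. a.(b.(X + 0 + X\{d}))\{a} → --a--▸ m1
  m1 = (b.((rec X. a.(b.(X + 0 + X\{d}))\{a}) + 0 + (rec X. a.(b.(X + 0 + X\{d}))\{a})\{d}))\{a} → --b--▸ m2
  m2 = ((rec X. a.(b.(X + 0 + X\{d}))\{a}) + 0 + (rec X. a.(b.(X + 0 + X\{d}))\{a})\{d})\{a} → ∅
Reachable graph of Q (3 states):
  n0 = rec X. a.(d.(X + 0 + X\{d}))\{a} → --a--▸ n1
  n1 = (d.((rec X. a.(d.(X + 0 + X\{d}))\{a}) + 0 + (rec X. a.(d.(X + 0 + X\{d}))\{a})\{d}))\{a} → --d--▸ n2
  n2 = ((rec X. a.(d.(X + 0 + X\{d}))\{a}) + 0 + (rec X. a.(d.(X + 0 + X\{d}))\{a})\{d})\{a} → ∅
Trace ⟨ab⟩ through P, begin at {m0}:
  step 1 (a): {m1}
  step 2 (b): {m2}
  P completes σ.
Trace ⟨ab⟩ through Q, begin at {n0}:
  step 1 (a): {n1}
  step 2 (b): ∅ (Q stuck)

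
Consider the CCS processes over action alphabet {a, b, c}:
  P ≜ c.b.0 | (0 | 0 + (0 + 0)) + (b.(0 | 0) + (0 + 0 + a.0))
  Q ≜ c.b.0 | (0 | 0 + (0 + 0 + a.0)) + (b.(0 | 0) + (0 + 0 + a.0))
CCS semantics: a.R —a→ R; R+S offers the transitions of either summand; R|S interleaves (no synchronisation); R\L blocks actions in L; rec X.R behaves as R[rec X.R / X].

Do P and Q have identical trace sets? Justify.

Reachable graph of P (5 states):
  u0 = c.b.0 | (0 | 0 + (0 + 0)) + (b.(0 | 0) + (0 + 0 + a.0)) → =a=> u1, =b=> u2, =c=> u3
  u1 = 0 → ∅
  u2 = 0 | 0 → ∅
  u3 = b.0 | (0 | 0 + (0 + 0)) → =b=> u4
  u4 = 0 | (0 | 0 + (0 + 0)) → ∅
Reachable graph of Q (7 states):
  v0 = c.b.0 | (0 | 0 + (0 + 0 + a.0)) + (b.(0 | 0) + (0 + 0 + a.0)) → =a=> v1, =a=> v2, =b=> v3, =c=> v4
  v1 = 0 → ∅
  v2 = c.b.0 | 0 → =c=> v5
  v3 = 0 | 0 → ∅
  v4 = b.0 | (0 | 0 + (0 + 0 + a.0)) → =a=> v5, =b=> v6
  v5 = b.0 | 0 → =b=> v3
  v6 = 0 | (0 | 0 + (0 + 0 + a.0)) → =a=> v3
Trace ⟨ac⟩ through Q, begin at {v0}:
  step 1 (a): {v1, v2}
  step 2 (c): {v5}
  Q completes σ.
Trace ⟨ac⟩ through P, begin at {u0}:
  step 1 (a): {u1}
  step 2 (c): ∅  — P cannot continue

traces(P) ≠ traces(Q) — witness ⟨ac⟩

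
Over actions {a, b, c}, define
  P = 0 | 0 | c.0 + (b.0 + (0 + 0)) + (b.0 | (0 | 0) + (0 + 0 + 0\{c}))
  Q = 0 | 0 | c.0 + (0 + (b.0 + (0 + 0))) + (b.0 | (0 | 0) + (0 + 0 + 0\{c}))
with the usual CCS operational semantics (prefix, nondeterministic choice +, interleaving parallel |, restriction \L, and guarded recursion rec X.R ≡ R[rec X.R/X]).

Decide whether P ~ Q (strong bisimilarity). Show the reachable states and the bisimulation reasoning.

Reachable graph of P (4 states):
  u0 = 0 | 0 | c.0 + (b.0 + (0 + 0)) + (b.0 | (0 | 0) + (0 + 0 + 0\{c})) :: =b=> u1, =b=> u2, =c=> u3
  u1 = 0 :: (no moves)
  u2 = 0 | (0 | 0) :: (no moves)
  u3 = 0 | 0 | 0 :: (no moves)
Reachable graph of Q (4 states):
  v0 = 0 | 0 | c.0 + (0 + (b.0 + (0 + 0))) + (b.0 | (0 | 0) + (0 + 0 + 0\{c})) :: =b=> v1, =b=> v2, =c=> v3
  v1 = 0 :: (no moves)
  v2 = 0 | (0 | 0) :: (no moves)
  v3 = 0 | 0 | 0 :: (no moves)
Coarsest stable partition (strong bisimilarity classes):
  B0 = {u0, v0}
  B1 = {u1, u2, u3, v1, v2, v3}
u0 ∈ B0, v0 ∈ B0 → same block

bisimilar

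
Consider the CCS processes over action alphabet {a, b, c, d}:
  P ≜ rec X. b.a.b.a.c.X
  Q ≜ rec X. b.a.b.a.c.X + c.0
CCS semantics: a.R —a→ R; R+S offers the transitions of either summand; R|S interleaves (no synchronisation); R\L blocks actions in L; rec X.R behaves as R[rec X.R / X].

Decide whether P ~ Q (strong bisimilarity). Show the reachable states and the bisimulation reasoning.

Reachable graph of P (5 states):
  s0 = rec X. b.a.b.a.c.X has moves --b--▸ s1
  s1 = a.b.a.c.(rec X. b.a.b.a.c.X) has moves --a--▸ s2
  s2 = b.a.c.(rec X. b.a.b.a.c.X) has moves --b--▸ s3
  s3 = a.c.(rec X. b.a.b.a.c.X) has moves --a--▸ s4
  s4 = c.(rec X. b.a.b.a.c.X) has moves --c--▸ s0
Reachable graph of Q (6 states):
  t0 = rec X. b.a.b.a.c.X + c.0 has moves --b--▸ t1, --c--▸ t2
  t1 = a.b.a.c.(rec X. b.a.b.a.c.X + c.0) has moves --a--▸ t3
  t2 = 0 has moves deadlocked
  t3 = b.a.c.(rec X. b.a.b.a.c.X + c.0) has moves --b--▸ t4
  t4 = a.c.(rec X. b.a.b.a.c.X + c.0) has moves --a--▸ t5
  t5 = c.(rec X. b.a.b.a.c.X + c.0) has moves --c--▸ t0
Bisimilarity quotient blocks:
  B0 = {s0}
  B1 = {s1}
  B2 = {s2}
  B3 = {s3}
  B4 = {s4}
  B5 = {t0}
  B6 = {t1}
  B7 = {t3}
  B8 = {t4}
  B9 = {t5}
  B10 = {t2}
s0 ∈ B0, t0 ∈ B5 → different blocks

P ≁ Q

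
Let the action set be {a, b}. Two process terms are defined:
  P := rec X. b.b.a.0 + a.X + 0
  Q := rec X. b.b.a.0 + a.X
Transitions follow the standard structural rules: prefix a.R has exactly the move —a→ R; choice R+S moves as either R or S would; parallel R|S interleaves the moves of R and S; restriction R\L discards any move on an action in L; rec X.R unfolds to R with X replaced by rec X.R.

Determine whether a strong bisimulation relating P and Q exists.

P ~ Q

Reachable graph of P (4 states):
  u0 = rec X. b.b.a.0 + a.X + 0 ⊢ =a=> u0, =b=> u1
  u1 = b.a.0 ⊢ =b=> u2
  u2 = a.0 ⊢ =a=> u3
  u3 = 0 ⊢ (no moves)
Reachable graph of Q (4 states):
  v0 = rec X. b.b.a.0 + a.X ⊢ =a=> v0, =b=> v1
  v1 = b.a.0 ⊢ =b=> v2
  v2 = a.0 ⊢ =a=> v3
  v3 = 0 ⊢ (no moves)
Partition-refinement fixed point:
  B0 = {u0, v0}
  B1 = {u1, v1}
  B2 = {u2, v2}
  B3 = {u3, v3}
u0 ∈ B0, v0 ∈ B0 → same block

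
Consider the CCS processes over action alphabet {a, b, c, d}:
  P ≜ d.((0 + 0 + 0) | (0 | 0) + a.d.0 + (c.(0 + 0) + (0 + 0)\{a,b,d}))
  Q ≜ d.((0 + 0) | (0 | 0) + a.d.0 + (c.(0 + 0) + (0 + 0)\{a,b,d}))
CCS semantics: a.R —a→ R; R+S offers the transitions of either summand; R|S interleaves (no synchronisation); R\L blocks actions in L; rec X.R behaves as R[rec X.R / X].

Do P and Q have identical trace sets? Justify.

Reachable graph of P (5 states):
  s0 = d.((0 + 0 + 0) | (0 | 0) + a.d.0 + (c.(0 + 0) + (0 + 0)\{a,b,d})) | --d--▸ s1
  s1 = (0 + 0 + 0) | (0 | 0) + a.d.0 + (c.(0 + 0) + (0 + 0)\{a,b,d}) | --a--▸ s2, --c--▸ s3
  s2 = d.0 | --d--▸ s4
  s3 = 0 + 0 | ∅
  s4 = 0 | ∅
Reachable graph of Q (5 states):
  t0 = d.((0 + 0) | (0 | 0) + a.d.0 + (c.(0 + 0) + (0 + 0)\{a,b,d})) | --d--▸ t1
  t1 = (0 + 0) | (0 | 0) + a.d.0 + (c.(0 + 0) + (0 + 0)\{a,b,d}) | --a--▸ t2, --c--▸ t3
  t2 = d.0 | --d--▸ t4
  t3 = 0 + 0 | ∅
  t4 = 0 | ∅
Partition-refinement fixed point:
  B0 = {s0, t0}
  B1 = {s1, t1}
  B2 = {s3, s4, t3, t4}
  B3 = {s2, t2}
s0 ∈ B0, t0 ∈ B0 → same block
Bisimilar ⇒ trace-equivalent.

trace-equivalent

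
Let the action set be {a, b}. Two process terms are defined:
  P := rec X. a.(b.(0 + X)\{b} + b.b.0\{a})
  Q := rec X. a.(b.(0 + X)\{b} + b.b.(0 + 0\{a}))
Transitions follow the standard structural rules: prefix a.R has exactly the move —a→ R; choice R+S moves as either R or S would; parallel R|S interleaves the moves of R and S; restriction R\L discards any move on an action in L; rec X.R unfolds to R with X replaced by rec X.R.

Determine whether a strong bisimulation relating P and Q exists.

Reachable graph of P (6 states):
  p0 = rec X. a.(b.(0 + X)\{b} + b.b.0\{a}) :: =a=> p1
  p1 = b.(0 + (rec X. a.(b.(0 + X)\{b} + b.b.0\{a})))\{b} + b.b.0\{a} :: =b=> p2, =b=> p3
  p2 = (0 + (rec X. a.(b.(0 + X)\{b} + b.b.0\{a})))\{b} :: =a=> p4
  p3 = b.0\{a} :: =b=> p5
  p4 = (b.(0 + (rec X. a.(b.(0 + X)\{b} + b.b.0\{a})))\{b} + b.b.0\{a})\{b} :: ∅
  p5 = 0\{a} :: ∅
Reachable graph of Q (6 states):
  q0 = rec X. a.(b.(0 + X)\{b} + b.b.(0 + 0\{a})) :: =a=> q1
  q1 = b.(0 + (rec X. a.(b.(0 + X)\{b} + b.b.(0 + 0\{a}))))\{b} + b.b.(0 + 0\{a}) :: =b=> q2, =b=> q3
  q2 = (0 + (rec X. a.(b.(0 + X)\{b} + b.b.(0 + 0\{a}))))\{b} :: =a=> q4
  q3 = b.(0 + 0\{a}) :: =b=> q5
  q4 = (b.(0 + (rec X. a.(b.(0 + X)\{b} + b.b.(0 + 0\{a}))))\{b} + b.b.(0 + 0\{a}))\{b} :: ∅
  q5 = 0 + 0\{a} :: ∅
Partition-refinement fixed point:
  B0 = {p0, q0}
  B1 = {p1, q1}
  B2 = {p2, q2}
  B3 = {p4, p5, q4, q5}
  B4 = {p3, q3}
p0 ∈ B0, q0 ∈ B0 → same block

YES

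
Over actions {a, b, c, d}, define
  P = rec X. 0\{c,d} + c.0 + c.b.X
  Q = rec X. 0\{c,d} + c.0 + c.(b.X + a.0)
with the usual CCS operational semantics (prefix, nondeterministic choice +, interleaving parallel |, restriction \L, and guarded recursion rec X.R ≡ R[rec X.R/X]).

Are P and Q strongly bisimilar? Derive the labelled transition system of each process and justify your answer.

P ≁ Q

P's transition system — 3 states:
  p0 = rec X. 0\{c,d} + c.0 + c.b.X :: =c=> p1, =c=> p2
  p1 = 0 :: (no moves)
  p2 = b.(rec X. 0\{c,d} + c.0 + c.b.X) :: =b=> p0
Q's transition system — 3 states:
  q0 = rec X. 0\{c,d} + c.0 + c.(b.X + a.0) :: =c=> q1, =c=> q2
  q1 = 0 :: (no moves)
  q2 = b.(rec X. 0\{c,d} + c.0 + c.(b.X + a.0)) + a.0 :: =a=> q1, =b=> q0
Coarsest stable partition (strong bisimilarity classes):
  B0 = {p0}
  B1 = {p2}
  B2 = {p1, q1}
  B3 = {q0}
  B4 = {q2}
p0 ∈ B0, q0 ∈ B3 → different blocks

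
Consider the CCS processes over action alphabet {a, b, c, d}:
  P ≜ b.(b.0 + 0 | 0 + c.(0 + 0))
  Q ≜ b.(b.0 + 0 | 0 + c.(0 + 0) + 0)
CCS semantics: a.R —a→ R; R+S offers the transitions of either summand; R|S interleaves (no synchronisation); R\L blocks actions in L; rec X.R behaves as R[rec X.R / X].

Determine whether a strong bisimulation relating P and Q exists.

YES

Reachable graph of P (4 states):
  s0 = b.(b.0 + 0 | 0 + c.(0 + 0)) | -b-> s1
  s1 = b.0 + 0 | 0 + c.(0 + 0) | -b-> s2, -c-> s3
  s2 = 0 | deadlocked
  s3 = 0 + 0 | deadlocked
Reachable graph of Q (4 states):
  t0 = b.(b.0 + 0 | 0 + c.(0 + 0) + 0) | -b-> t1
  t1 = b.0 + 0 | 0 + c.(0 + 0) + 0 | -b-> t2, -c-> t3
  t2 = 0 | deadlocked
  t3 = 0 + 0 | deadlocked
Coarsest stable partition (strong bisimilarity classes):
  B0 = {s0, t0}
  B1 = {s1, t1}
  B2 = {s2, s3, t2, t3}
s0 ∈ B0, t0 ∈ B0 → same block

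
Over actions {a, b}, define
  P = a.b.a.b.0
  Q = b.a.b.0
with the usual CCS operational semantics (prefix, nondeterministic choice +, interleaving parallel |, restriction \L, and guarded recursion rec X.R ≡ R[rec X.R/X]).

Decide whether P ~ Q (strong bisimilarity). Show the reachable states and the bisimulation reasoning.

not bisimilar

LTS(P): 5 reachable states
  p0 = a.b.a.b.0 :: =a=> p1
  p1 = b.a.b.0 :: =b=> p2
  p2 = a.b.0 :: =a=> p3
  p3 = b.0 :: =b=> p4
  p4 = 0 :: deadlocked
LTS(Q): 4 reachable states
  q0 = b.a.b.0 :: =b=> q1
  q1 = a.b.0 :: =a=> q2
  q2 = b.0 :: =b=> q3
  q3 = 0 :: deadlocked
Coarsest stable partition (strong bisimilarity classes):
  B0 = {p0}
  B1 = {p1, q0}
  B2 = {p2, q1}
  B3 = {p3, q2}
  B4 = {p4, q3}
p0 ∈ B0, q0 ∈ B1 → different blocks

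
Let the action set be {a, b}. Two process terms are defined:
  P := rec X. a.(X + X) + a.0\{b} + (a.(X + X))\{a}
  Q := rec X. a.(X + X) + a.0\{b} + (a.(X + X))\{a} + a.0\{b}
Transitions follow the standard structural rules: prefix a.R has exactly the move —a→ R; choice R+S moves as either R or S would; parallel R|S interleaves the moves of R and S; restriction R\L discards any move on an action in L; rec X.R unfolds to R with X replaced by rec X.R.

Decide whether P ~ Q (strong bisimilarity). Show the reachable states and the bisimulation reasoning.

YES

LTS(P): 3 reachable states
  p0 = rec X. a.(X + X) + a.0\{b} + (a.(X + X))\{a} | --a--▸ p1, --a--▸ p2
  p1 = (rec X. a.(X + X) + a.0\{b} + (a.(X + X))\{a}) + (rec X. a.(X + X) + a.0\{b} + (a.(X + X))\{a}) | --a--▸ p1, --a--▸ p2
  p2 = 0\{b} | deadlocked
LTS(Q): 3 reachable states
  q0 = rec X. a.(X + X) + a.0\{b} + (a.(X + X))\{a} + a.0\{b} | --a--▸ q1, --a--▸ q2
  q1 = (rec X. a.(X + X) + a.0\{b} + (a.(X + X))\{a} + a.0\{b}) + (rec X. a.(X + X) + a.0\{b} + (a.(X + X))\{a} + a.0\{b}) | --a--▸ q1, --a--▸ q2
  q2 = 0\{b} | deadlocked
Partition-refinement fixed point:
  B0 = {p0, p1, q0, q1}
  B1 = {p2, q2}
p0 ∈ B0, q0 ∈ B0 → same block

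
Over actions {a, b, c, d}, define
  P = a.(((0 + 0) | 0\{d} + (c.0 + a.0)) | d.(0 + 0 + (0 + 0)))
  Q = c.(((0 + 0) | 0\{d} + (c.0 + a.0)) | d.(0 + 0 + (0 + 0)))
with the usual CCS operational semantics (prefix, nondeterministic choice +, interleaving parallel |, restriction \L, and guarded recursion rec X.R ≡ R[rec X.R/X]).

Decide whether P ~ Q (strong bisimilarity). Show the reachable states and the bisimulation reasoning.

not bisimilar

P's transition system — 5 states:
  m0 = a.(((0 + 0) | 0\{d} + (c.0 + a.0)) | d.(0 + 0 + (0 + 0))) has moves ··a··> m1
  m1 = ((0 + 0) | 0\{d} + (c.0 + a.0)) | d.(0 + 0 + (0 + 0)) has moves ··a··> m2, ··c··> m2, ··d··> m3
  m2 = 0 | d.(0 + 0 + (0 + 0)) has moves ··d··> m4
  m3 = ((0 + 0) | 0\{d} + (c.0 + a.0)) | (0 + 0 + (0 + 0)) has moves ··a··> m4, ··c··> m4
  m4 = 0 | (0 + 0 + (0 + 0)) has moves ∅
Q's transition system — 5 states:
  n0 = c.(((0 + 0) | 0\{d} + (c.0 + a.0)) | d.(0 + 0 + (0 + 0))) has moves ··c··> n1
  n1 = ((0 + 0) | 0\{d} + (c.0 + a.0)) | d.(0 + 0 + (0 + 0)) has moves ··a··> n2, ··c··> n2, ··d··> n3
  n2 = 0 | d.(0 + 0 + (0 + 0)) has moves ··d··> n4
  n3 = ((0 + 0) | 0\{d} + (c.0 + a.0)) | (0 + 0 + (0 + 0)) has moves ··a··> n4, ··c··> n4
  n4 = 0 | (0 + 0 + (0 + 0)) has moves ∅
Partition-refinement fixed point:
  B0 = {m0}
  B1 = {m1, n1}
  B2 = {m2, n2}
  B3 = {m4, n4}
  B4 = {m3, n3}
  B5 = {n0}
m0 ∈ B0, n0 ∈ B5 → different blocks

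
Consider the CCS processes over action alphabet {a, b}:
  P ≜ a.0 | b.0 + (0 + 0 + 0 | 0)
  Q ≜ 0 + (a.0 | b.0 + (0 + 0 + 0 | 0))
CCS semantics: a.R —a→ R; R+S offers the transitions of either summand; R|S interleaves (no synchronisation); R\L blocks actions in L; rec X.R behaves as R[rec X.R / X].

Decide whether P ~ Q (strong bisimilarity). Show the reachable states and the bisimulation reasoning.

Reachable graph of P (4 states):
  u0 = a.0 | b.0 + (0 + 0 + 0 | 0) has moves ··a··> u1, ··b··> u2
  u1 = 0 | b.0 has moves ··b··> u3
  u2 = a.0 | 0 has moves ··a··> u3
  u3 = 0 | 0 has moves stopped
Reachable graph of Q (4 states):
  v0 = 0 + (a.0 | b.0 + (0 + 0 + 0 | 0)) has moves ··a··> v1, ··b··> v2
  v1 = 0 | b.0 has moves ··b··> v3
  v2 = a.0 | 0 has moves ··a··> v3
  v3 = 0 | 0 has moves stopped
Partition-refinement fixed point:
  B0 = {u0, v0}
  B1 = {u1, v1}
  B2 = {u3, v3}
  B3 = {u2, v2}
u0 ∈ B0, v0 ∈ B0 → same block

YES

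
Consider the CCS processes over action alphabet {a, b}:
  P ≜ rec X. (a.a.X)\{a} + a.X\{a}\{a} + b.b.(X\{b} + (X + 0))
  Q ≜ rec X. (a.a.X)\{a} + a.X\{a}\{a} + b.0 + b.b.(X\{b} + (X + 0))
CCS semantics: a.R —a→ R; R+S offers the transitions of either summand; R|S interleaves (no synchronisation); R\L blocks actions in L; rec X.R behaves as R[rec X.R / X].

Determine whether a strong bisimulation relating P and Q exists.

LTS(P): 7 reachable states
  u0 = rec X. (a.a.X)\{a} + a.X\{a}\{a} + b.b.(X\{b} + (X + 0)) → -a-> u1, -b-> u2
  u1 = (rec X. (a.a.X)\{a} + a.X\{a}\{a} + b.b.(X\{b} + (X + 0)))\{a}\{a} → -b-> u3
  u2 = b.((rec X. (a.a.X)\{a} + a.X\{a}\{a} + b.b.(X\{b} + (X + 0)))\{b} + ((rec X. (a.a.X)\{a} + a.X\{a}\{a} + b.b.(X\{b} + (X + 0))) + 0)) → -b-> u4
  u3 = (b.((rec X. (a.a.X)\{a} + a.X\{a}\{a} + b.b.(X\{b} + (X + 0)))\{b} + ((rec X. (a.a.X)\{a} + a.X\{a}\{a} + b.b.(X\{b} + (X + 0))) + 0)))\{a}\{a} → -b-> u5
  u4 = (rec X. (a.a.X)\{a} + a.X\{a}\{a} + b.b.(X\{b} + (X + 0)))\{b} + ((rec X. (a.a.X)\{a} + a.X\{a}\{a} + b.b.(X\{b} + (X + 0))) + 0) → -a-> u1, -a-> u6, -b-> u2
  u5 = ((rec X. (a.a.X)\{a} + a.X\{a}\{a} + b.b.(X\{b} + (X + 0)))\{b} + ((rec X. (a.a.X)\{a} + a.X\{a}\{a} + b.b.(X\{b} + (X + 0))) + 0))\{a}\{a} → -b-> u3
  u6 = (rec X. (a.a.X)\{a} + a.X\{a}\{a} + b.b.(X\{b} + (X + 0)))\{a}\{a}\{b} → ·
LTS(Q): 9 reachable states
  v0 = rec X. (a.a.X)\{a} + a.X\{a}\{a} + b.0 + b.b.(X\{b} + (X + 0)) → -a-> v1, -b-> v2, -b-> v3
  v1 = (rec X. (a.a.X)\{a} + a.X\{a}\{a} + b.0 + b.b.(X\{b} + (X + 0)))\{a}\{a} → -b-> v4, -b-> v5
  v2 = 0 → ·
  v3 = b.((rec X. (a.a.X)\{a} + a.X\{a}\{a} + b.0 + b.b.(X\{b} + (X + 0)))\{b} + ((rec X. (a.a.X)\{a} + a.X\{a}\{a} + b.0 + b.b.(X\{b} + (X + 0))) + 0)) → -b-> v6
  v4 = (b.((rec X. (a.a.X)\{a} + a.X\{a}\{a} + b.0 + b.b.(X\{b} + (X + 0)))\{b} + ((rec X. (a.a.X)\{a} + a.X\{a}\{a} + b.0 + b.b.(X\{b} + (X + 0))) + 0)))\{a}\{a} → -b-> v7
  v5 = 0\{a}\{a} → ·
  v6 = (rec X. (a.a.X)\{a} + a.X\{a}\{a} + b.0 + b.b.(X\{b} + (X + 0)))\{b} + ((rec X. (a.a.X)\{a} + a.X\{a}\{a} + b.0 + b.b.(X\{b} + (X + 0))) + 0) → -a-> v1, -a-> v8, -b-> v2, -b-> v3
  v7 = ((rec X. (a.a.X)\{a} + a.X\{a}\{a} + b.0 + b.b.(X\{b} + (X + 0)))\{b} + ((rec X. (a.a.X)\{a} + a.X\{a}\{a} + b.0 + b.b.(X\{b} + (X + 0))) + 0))\{a}\{a} → -b-> v4, -b-> v5
  v8 = (rec X. (a.a.X)\{a} + a.X\{a}\{a} + b.0 + b.b.(X\{b} + (X + 0)))\{a}\{a}\{b} → ·
Bisimilarity quotient blocks:
  B0 = {u0}
  B1 = {u2}
  B2 = {u4}
  B3 = {u6, v2, v5, v8}
  B4 = {u1, u3, u5}
  B5 = {v0}
  B6 = {v3}
  B7 = {v6}
  B8 = {v1, v7}
  B9 = {v4}
u0 ∈ B0, v0 ∈ B5 → different blocks

NO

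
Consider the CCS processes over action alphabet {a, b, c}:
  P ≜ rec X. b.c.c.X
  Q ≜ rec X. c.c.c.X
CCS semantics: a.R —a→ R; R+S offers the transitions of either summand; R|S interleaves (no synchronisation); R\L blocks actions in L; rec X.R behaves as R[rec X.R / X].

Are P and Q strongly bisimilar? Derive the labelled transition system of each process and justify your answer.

LTS(P): 3 reachable states
  u0 = rec X. b.c.c.X ⊢ =b=> u1
  u1 = c.c.(rec X. b.c.c.X) ⊢ =c=> u2
  u2 = c.(rec X. b.c.c.X) ⊢ =c=> u0
LTS(Q): 3 reachable states
  v0 = rec X. c.c.c.X ⊢ =c=> v1
  v1 = c.c.(rec X. c.c.c.X) ⊢ =c=> v2
  v2 = c.(rec X. c.c.c.X) ⊢ =c=> v0
Partition-refinement fixed point:
  B0 = {u0}
  B1 = {u1}
  B2 = {u2}
  B3 = {v0, v1, v2}
u0 ∈ B0, v0 ∈ B3 → different blocks

NO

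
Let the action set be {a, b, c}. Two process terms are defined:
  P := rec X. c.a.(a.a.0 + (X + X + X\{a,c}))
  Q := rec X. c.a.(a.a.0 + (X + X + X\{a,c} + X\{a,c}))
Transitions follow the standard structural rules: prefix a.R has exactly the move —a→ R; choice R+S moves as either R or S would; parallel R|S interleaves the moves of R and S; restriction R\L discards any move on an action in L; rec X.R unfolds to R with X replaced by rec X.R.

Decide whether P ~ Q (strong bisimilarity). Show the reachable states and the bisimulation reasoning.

LTS(P): 5 reachable states
  u0 = rec X. c.a.(a.a.0 + (X + X + X\{a,c})) :: ··c··> u1
  u1 = a.(a.a.0 + ((rec X. c.a.(a.a.0 + (X + X + X\{a,c}))) + (rec X. c.a.(a.a.0 + (X + X + X\{a,c}))) + (rec X. c.a.(a.a.0 + (X + X + X\{a,c})))\{a,c})) :: ··a··> u2
  u2 = a.a.0 + ((rec X. c.a.(a.a.0 + (X + X + X\{a,c}))) + (rec X. c.a.(a.a.0 + (X + X + X\{a,c}))) + (rec X. c.a.(a.a.0 + (X + X + X\{a,c})))\{a,c}) :: ··a··> u3, ··c··> u1
  u3 = a.0 :: ··a··> u4
  u4 = 0 :: stopped
LTS(Q): 5 reachable states
  v0 = rec X. c.a.(a.a.0 + (X + X + X\{a,c} + X\{a,c})) :: ··c··> v1
  v1 = a.(a.a.0 + ((rec X. c.a.(a.a.0 + (X + X + X\{a,c} + X\{a,c}))) + (rec X. c.a.(a.a.0 + (X + X + X\{a,c} + X\{a,c}))) + (rec X. c.a.(a.a.0 + (X + X + X\{a,c} + X\{a,c})))\{a,c} + (rec X. c.a.(a.a.0 + (X + X + X\{a,c} + X\{a,c})))\{a,c})) :: ··a··> v2
  v2 = a.a.0 + ((rec X. c.a.(a.a.0 + (X + X + X\{a,c} + X\{a,c}))) + (rec X. c.a.(a.a.0 + (X + X + X\{a,c} + X\{a,c}))) + (rec X. c.a.(a.a.0 + (X + X + X\{a,c} + X\{a,c})))\{a,c} + (rec X. c.a.(a.a.0 + (X + X + X\{a,c} + X\{a,c})))\{a,c}) :: ··a··> v3, ··c··> v1
  v3 = a.0 :: ··a··> v4
  v4 = 0 :: stopped
Partition-refinement fixed point:
  B0 = {u0, v0}
  B1 = {u1, v1}
  B2 = {u2, v2}
  B3 = {u3, v3}
  B4 = {u4, v4}
u0 ∈ B0, v0 ∈ B0 → same block

YES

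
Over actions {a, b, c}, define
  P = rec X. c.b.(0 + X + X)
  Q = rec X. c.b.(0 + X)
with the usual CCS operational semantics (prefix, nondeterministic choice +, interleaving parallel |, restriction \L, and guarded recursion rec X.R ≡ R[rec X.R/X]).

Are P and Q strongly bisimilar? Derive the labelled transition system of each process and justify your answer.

P's transition system — 3 states:
  s0 = rec X. c.b.(0 + X + X) ⊢ -c-> s1
  s1 = b.(0 + (rec X. c.b.(0 + X + X)) + (rec X. c.b.(0 + X + X))) ⊢ -b-> s2
  s2 = 0 + (rec X. c.b.(0 + X + X)) + (rec X. c.b.(0 + X + X)) ⊢ -c-> s1
Q's transition system — 3 states:
  t0 = rec X. c.b.(0 + X) ⊢ -c-> t1
  t1 = b.(0 + (rec X. c.b.(0 + X))) ⊢ -b-> t2
  t2 = 0 + (rec X. c.b.(0 + X)) ⊢ -c-> t1
Partition-refinement fixed point:
  B0 = {s0, s2, t0, t2}
  B1 = {s1, t1}
s0 ∈ B0, t0 ∈ B0 → same block

bisimilar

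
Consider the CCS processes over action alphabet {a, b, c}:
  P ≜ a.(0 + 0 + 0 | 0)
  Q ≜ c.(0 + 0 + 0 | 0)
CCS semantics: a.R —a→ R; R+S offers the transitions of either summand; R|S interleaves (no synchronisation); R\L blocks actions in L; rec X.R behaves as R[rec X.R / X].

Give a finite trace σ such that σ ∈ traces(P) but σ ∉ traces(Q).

a

Reachable graph of P (2 states):
  m0 = a.(0 + 0 + 0 | 0) has moves =a=> m1
  m1 = 0 + 0 + 0 | 0 has moves deadlocked
Reachable graph of Q (2 states):
  n0 = c.(0 + 0 + 0 | 0) has moves =c=> n1
  n1 = 0 + 0 + 0 | 0 has moves deadlocked
Executing a from P (initial set {m0}):
  after a @ step 1: {m1}
  P completes σ.
Executing a from Q (initial set {n0}):
  after a @ step 1: no successor for Q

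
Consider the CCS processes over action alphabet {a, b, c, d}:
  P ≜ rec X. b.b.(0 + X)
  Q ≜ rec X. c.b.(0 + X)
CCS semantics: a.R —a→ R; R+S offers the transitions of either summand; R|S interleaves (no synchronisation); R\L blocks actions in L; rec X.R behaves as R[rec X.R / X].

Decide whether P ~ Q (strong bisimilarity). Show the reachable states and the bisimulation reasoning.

Reachable graph of P (3 states):
  m0 = rec X. b.b.(0 + X) | =b=> m1
  m1 = b.(0 + (rec X. b.b.(0 + X))) | =b=> m2
  m2 = 0 + (rec X. b.b.(0 + X)) | =b=> m1
Reachable graph of Q (3 states):
  n0 = rec X. c.b.(0 + X) | =c=> n1
  n1 = b.(0 + (rec X. c.b.(0 + X))) | =b=> n2
  n2 = 0 + (rec X. c.b.(0 + X)) | =c=> n1
Coarsest stable partition (strong bisimilarity classes):
  B0 = {m0, m1, m2}
  B1 = {n0, n2}
  B2 = {n1}
m0 ∈ B0, n0 ∈ B1 → different blocks

not bisimilar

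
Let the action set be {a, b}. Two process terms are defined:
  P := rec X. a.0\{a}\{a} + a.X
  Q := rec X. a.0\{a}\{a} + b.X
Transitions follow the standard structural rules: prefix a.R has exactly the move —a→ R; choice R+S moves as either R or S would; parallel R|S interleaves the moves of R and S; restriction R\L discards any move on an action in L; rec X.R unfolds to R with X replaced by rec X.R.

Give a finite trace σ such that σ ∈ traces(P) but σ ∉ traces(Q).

P's transition system — 2 states:
  m0 = rec X. a.0\{a}\{a} + a.X :: ··a··> m0, ··a··> m1
  m1 = 0\{a}\{a} :: ∅
Q's transition system — 2 states:
  n0 = rec X. a.0\{a}\{a} + b.X :: ··a··> n1, ··b··> n0
  n1 = 0\{a}\{a} :: ∅
Run σ = ⟨aa⟩ on P: start {m0}
  after a @ step 1: {m0, m1}
  after a @ step 2: {m0, m1}
  P completes σ.
Run σ = ⟨aa⟩ on Q: start {n0}
  after a @ step 1: {n1}
  after a @ step 2: ∅  — Q cannot continue

aa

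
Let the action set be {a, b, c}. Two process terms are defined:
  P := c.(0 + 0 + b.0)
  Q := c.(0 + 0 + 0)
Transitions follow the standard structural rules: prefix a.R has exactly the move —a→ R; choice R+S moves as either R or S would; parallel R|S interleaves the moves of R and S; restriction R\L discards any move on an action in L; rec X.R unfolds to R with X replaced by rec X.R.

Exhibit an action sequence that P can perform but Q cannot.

P's transition system — 3 states:
  p0 = c.(0 + 0 + b.0) | --c--▸ p1
  p1 = 0 + 0 + b.0 | --b--▸ p2
  p2 = 0 | ∅
Q's transition system — 2 states:
  q0 = c.(0 + 0 + 0) | --c--▸ q1
  q1 = 0 + 0 + 0 | ∅
Trace ⟨cb⟩ through P, begin at {p0}:
  step 1 (c): {p1}
  step 2 (b): {p2}
  ✓ P
Trace ⟨cb⟩ through Q, begin at {q0}:
  step 1 (c): {q1}
  step 2 (b): no successor for Q

cb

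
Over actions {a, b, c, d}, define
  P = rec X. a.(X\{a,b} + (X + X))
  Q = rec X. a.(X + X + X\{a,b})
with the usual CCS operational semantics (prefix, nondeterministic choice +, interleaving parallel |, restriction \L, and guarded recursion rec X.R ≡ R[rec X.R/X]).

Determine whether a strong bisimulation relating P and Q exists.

LTS(P): 2 reachable states
  p0 = rec X. a.(X\{a,b} + (X + X)) :: =a=> p1
  p1 = (rec X. a.(X\{a,b} + (X + X)))\{a,b} + ((rec X. a.(X\{a,b} + (X + X))) + (rec X. a.(X\{a,b} + (X + X)))) :: =a=> p1
LTS(Q): 2 reachable states
  q0 = rec X. a.(X + X + X\{a,b}) :: =a=> q1
  q1 = (rec X. a.(X + X + X\{a,b})) + (rec X. a.(X + X + X\{a,b})) + (rec X. a.(X + X + X\{a,b}))\{a,b} :: =a=> q1
Partition-refinement fixed point:
  B0 = {p0, p1, q0, q1}
p0 ∈ B0, q0 ∈ B0 → same block

bisimilar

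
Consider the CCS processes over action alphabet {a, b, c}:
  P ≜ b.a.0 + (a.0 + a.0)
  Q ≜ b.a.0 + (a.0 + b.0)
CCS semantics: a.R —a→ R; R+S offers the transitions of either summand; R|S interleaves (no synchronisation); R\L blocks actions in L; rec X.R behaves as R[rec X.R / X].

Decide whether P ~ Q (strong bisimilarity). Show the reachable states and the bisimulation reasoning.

P ≁ Q

Reachable graph of P (3 states):
  s0 = b.a.0 + (a.0 + a.0) :: --a--▸ s1, --b--▸ s2
  s1 = 0 :: stopped
  s2 = a.0 :: --a--▸ s1
Reachable graph of Q (3 states):
  t0 = b.a.0 + (a.0 + b.0) :: --a--▸ t1, --b--▸ t1, --b--▸ t2
  t1 = 0 :: stopped
  t2 = a.0 :: --a--▸ t1
Partition-refinement fixed point:
  B0 = {s0}
  B1 = {s1, t1}
  B2 = {s2, t2}
  B3 = {t0}
s0 ∈ B0, t0 ∈ B3 → different blocks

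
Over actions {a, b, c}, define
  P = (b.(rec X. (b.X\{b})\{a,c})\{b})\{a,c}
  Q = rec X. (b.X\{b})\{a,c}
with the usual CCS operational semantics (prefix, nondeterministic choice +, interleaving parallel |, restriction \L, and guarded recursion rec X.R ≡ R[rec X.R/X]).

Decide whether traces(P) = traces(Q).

Reachable graph of P (2 states):
  u0 = (b.(rec X. (b.X\{b})\{a,c})\{b})\{a,c} has moves —b→ u1
  u1 = (rec X. (b.X\{b})\{a,c})\{b}\{a,c} has moves ∅
Reachable graph of Q (2 states):
  v0 = rec X. (b.X\{b})\{a,c} has moves —b→ v1
  v1 = (rec X. (b.X\{b})\{a,c})\{b}\{a,c} has moves ∅
Coarsest stable partition (strong bisimilarity classes):
  B0 = {u0, v0}
  B1 = {u1, v1}
u0 ∈ B0, v0 ∈ B0 → same block
Bisimilar ⇒ trace-equivalent.

trace-equivalent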